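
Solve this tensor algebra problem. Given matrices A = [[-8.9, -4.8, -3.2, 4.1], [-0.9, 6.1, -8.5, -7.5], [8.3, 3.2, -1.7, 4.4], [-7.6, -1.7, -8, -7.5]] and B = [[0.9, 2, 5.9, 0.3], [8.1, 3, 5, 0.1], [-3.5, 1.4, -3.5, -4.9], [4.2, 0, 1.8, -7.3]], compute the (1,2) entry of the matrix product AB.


(AB)_{ij} = sum_k A_{ik} B_{kj}.
For i=1, j=2:
A_{11} * B_{12} = -8.9 * 2 = -17.8
A_{12} * B_{22} = -4.8 * 3 = -14.4
A_{13} * B_{32} = -3.2 * 1.4 = -4.48
A_{14} * B_{42} = 4.1 * 0 = 0
Sum = -17.8 + -14.4 + -4.48 + 0 = -36.68

-36.68


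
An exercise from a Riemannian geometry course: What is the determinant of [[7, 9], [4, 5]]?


For a 2x2 matrix [[a, b], [c, d]], det = a*d - b*c.
a = 7, b = 9, c = 4, d = 5
a*d = 7 * 5 = 35
b*c = 9 * 4 = 36
det = 35 - 36 = -1

-1


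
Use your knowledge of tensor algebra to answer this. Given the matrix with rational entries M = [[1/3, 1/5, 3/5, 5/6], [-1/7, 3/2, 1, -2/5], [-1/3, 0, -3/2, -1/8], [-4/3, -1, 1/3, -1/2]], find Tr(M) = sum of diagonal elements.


The trace is the sum of diagonal entries.
Diagonal: M[1,1] = 1/3, M[2,2] = 3/2, M[3,3] = -3/2, M[4,4] = -1/2
Tr(M) = 1/3 + 3/2 + -3/2 + -1/2
Computing step by step:
After adding M[1,1]: 1/3
After adding M[2,2]: 11/6
After adding M[3,3]: 1/3
After adding M[4,4]: -1/6
Tr(M) = -1/6

-1/6


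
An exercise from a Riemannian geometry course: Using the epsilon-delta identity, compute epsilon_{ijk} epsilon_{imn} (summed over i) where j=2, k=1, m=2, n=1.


Using the identity: epsilon_{ijk} epsilon_{imn} = delta_{jm} delta_{kn} - delta_{jn} delta_{km}.
delta_{22} = 1
delta_{11} = 1
delta_{21} = 0
delta_{12} = 0
Result = 1 * 1 - 0 * 0 = 1 - 0 = 1

1


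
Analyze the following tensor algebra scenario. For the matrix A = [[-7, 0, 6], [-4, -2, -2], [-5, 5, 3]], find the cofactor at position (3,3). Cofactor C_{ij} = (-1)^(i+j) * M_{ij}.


To find cofactor C_{33}, delete row 3 and column 3.
The resulting 2x2 submatrix is: [[-7, 0], [-4, -2]]
Minor M_{33} = -7*-2 - 0*-4
  = 14 - 0 = 14
Sign = (-1)^(3+3) = (-1)^6 = 1
Cofactor C_{33} = 1 * 14 = 14

14


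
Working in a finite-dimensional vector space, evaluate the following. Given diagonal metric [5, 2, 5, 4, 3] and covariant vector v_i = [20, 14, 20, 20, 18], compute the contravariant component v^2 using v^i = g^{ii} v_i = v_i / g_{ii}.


To raise an index with a diagonal metric: v^i = v_i / g_{ii}.
For index 2: v_2 = 14, g_{22} = 2
v^2 = 14 / 2 = 7

7


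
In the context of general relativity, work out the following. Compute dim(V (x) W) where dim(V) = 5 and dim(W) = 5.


The dimension of a tensor product is the product of dimensions.
dim(V) = 5, dim(W) = 5
dim(V (x) W) = 5 * 5 = 25

25


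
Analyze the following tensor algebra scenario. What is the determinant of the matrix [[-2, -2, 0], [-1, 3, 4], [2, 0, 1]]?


Expanding along the first row, det(A) = a11*M_11 - a12*M_12 + a13*M_13, where M_1j is the (1,j) minor.
Minor M_11 = 3*1 - 4*0 = 3
Minor M_12 = -1*1 - 4*2 = -9
Minor M_13 = -1*0 - 3*2 = -6
det = -2*(3) - -2*(-9) + 0*(-6)
    = -6 - 18 + 0
    = -24

-24


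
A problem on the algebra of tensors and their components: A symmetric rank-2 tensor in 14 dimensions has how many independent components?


A symmetric rank-2 tensor in d dimensions has d(d+1)/2 independent components.
d = 14
d(d+1)/2 = 14 * 15 / 2 = 210 / 2 = 105

105


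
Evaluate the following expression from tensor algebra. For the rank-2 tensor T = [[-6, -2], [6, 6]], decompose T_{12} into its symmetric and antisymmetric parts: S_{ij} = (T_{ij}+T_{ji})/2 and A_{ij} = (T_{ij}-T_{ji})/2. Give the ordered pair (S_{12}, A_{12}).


T_{12} = -2
T_{21} = 6
S_{12} = (-2 + 6)/2 = 4/2 = 2
A_{12} = (-2 - 6)/2 = -8/2 = -4
Check: S + A = 2 + -4 = -2 = T_{12}.

(2, -4)


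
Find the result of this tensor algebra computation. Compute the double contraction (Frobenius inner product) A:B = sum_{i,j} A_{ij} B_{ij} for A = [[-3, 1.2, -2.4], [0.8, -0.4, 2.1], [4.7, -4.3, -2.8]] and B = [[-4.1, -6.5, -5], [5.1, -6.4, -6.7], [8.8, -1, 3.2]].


A:B = sum over all i,j of A_{ij} * B_{ij}.
Row 1: -3*-4.1=12.3, 1.2*-6.5=-7.8, -2.4*-5=12 => row sum = 16.5
Row 2: 0.8*5.1=4.08, -0.4*-6.4=2.56, 2.1*-6.7=-14.07 => row sum = -7.43
Row 3: 4.7*8.8=41.36, -4.3*-1=4.3, -2.8*3.2=-8.96 => row sum = 36.7
Total = 16.5 + -7.43 + 36.7 = 45.77

45.77


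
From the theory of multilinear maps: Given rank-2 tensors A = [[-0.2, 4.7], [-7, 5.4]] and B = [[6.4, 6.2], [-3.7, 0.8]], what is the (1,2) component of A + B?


Tensor addition is component-wise: (A + B)_{ij} = A_{ij} + B_{ij}.
A_{12} = 4.7
B_{12} = 6.2
(A + B)_{12} = 4.7 + 6.2 = 10.9

10.9


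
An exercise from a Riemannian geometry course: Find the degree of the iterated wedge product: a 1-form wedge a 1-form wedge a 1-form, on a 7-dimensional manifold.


The degree of a wedge product is the sum of the degrees of the individual forms.
Degrees: 1, 1, 1
Total degree = 1 + 1 + 1 = 3

3


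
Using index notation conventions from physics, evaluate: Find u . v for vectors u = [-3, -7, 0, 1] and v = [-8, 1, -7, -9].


The inner product u . v = sum of u_i * v_i.
Term-by-term: -3 * -8, -7 * 1, 0 * -7, 1 * -9
Products: 24, -7, 0, -9
Sum = 24 + -7 + 0 + -9 = 8

8


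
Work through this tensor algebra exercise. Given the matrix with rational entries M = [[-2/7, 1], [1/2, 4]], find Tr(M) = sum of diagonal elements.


The trace is the sum of diagonal entries.
Diagonal: M[1,1] = -2/7, M[2,2] = 4
Tr(M) = -2/7 + 4
Computing step by step:
After adding M[1,1]: -2/7
After adding M[2,2]: 26/7
Tr(M) = 26/7

26/7


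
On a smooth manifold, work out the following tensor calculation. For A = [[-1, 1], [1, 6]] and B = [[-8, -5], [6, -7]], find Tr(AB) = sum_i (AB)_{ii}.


Tr(AB) = sum_i (AB)_{ii} where (AB)_{ii} = sum_k A_{ik} B_{ki}.
(AB)_{11} = -1*-8 + 1*6 = 14
(AB)_{22} = 1*-5 + 6*-7 = -47
Tr(AB) = 14 + -47 = -33

-33


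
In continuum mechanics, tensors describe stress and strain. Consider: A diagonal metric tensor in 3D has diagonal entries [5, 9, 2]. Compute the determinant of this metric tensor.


For a diagonal metric, the determinant is the product of diagonal entries.
Diagonal entries: 5, 9, 2
det(g) = 5 * 9 * 2 = 90

90


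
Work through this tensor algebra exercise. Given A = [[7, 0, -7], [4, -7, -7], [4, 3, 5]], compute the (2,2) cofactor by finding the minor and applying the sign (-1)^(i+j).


To find cofactor C_{22}, delete row 2 and column 2.
The resulting 2x2 submatrix is: [[7, -7], [4, 5]]
Minor M_{22} = 7*5 - -7*4
  = 35 - -28 = 63
Sign = (-1)^(2+2) = (-1)^4 = 1
Cofactor C_{22} = 1 * 63 = 63

63


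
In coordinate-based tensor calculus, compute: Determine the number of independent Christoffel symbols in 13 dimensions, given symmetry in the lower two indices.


Christoffel symbols Gamma^k_{ij} are symmetric in i,j, so there are d * d(d+1)/2 independent symbols.
d = 13
d(d+1)/2 = 13 * 14 / 2 = 91
Total = 13 * 91 = 1183

1183


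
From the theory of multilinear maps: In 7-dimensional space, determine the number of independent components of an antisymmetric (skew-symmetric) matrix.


An antisymmetric rank-2 tensor satisfies A_{ij} = -A_{ji}, so diagonal entries are zero.
The independent components are the upper-triangular entries: C(n, 2) = n(n-1)/2.
n = 7
C(7, 2) = 7 * 6 / 2 = 42 / 2 = 21

21


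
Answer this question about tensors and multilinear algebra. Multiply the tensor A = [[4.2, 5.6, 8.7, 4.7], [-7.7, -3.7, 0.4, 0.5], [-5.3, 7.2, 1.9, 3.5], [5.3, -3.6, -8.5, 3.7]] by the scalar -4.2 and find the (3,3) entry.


Scalar multiplication: (cA)_{ij} = c * A_{ij}.
c = -4.2
A_{33} = 1.9
(cA)_{33} = -4.2 * 1.9 = -7.98

-7.98


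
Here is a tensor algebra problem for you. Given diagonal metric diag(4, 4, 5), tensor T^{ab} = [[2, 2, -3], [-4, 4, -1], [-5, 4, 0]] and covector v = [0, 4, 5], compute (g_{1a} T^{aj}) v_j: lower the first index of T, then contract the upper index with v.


Step 1: lower the first index. For a diagonal metric, g_{ia} T^{aj} = g_{ii} T^{ij} (no sum on i).
g_{11} = 4
S_1{}^1 = 4 * T^{11} = 4 * 2 = 8
S_1{}^2 = 4 * T^{12} = 4 * 2 = 8
S_1{}^3 = 4 * T^{13} = 4 * -3 = -12
Step 2: contract S_1{}^j with v_j.
S_1{}^1 * v_1 = 8 * 0 = 0
S_1{}^2 * v_2 = 8 * 4 = 32
S_1{}^3 * v_3 = -12 * 5 = -60
Result = 0 + 32 + -60 = -28

-28


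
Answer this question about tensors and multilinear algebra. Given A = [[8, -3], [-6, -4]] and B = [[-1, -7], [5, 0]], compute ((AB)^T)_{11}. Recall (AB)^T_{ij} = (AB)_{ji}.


(AB)^T_{ij} = (AB)_{ji} = sum_k A_{jk} B_{ki}.
For i=1, j=1 we need (AB)_{11}:
A_{11} * B_{11} = 8 * -1 = -8
A_{12} * B_{21} = -3 * 5 = -15
Sum = -8 + -15 = -23

-23


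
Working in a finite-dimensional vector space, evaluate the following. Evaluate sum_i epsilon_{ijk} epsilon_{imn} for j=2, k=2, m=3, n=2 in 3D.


Using the identity: epsilon_{ijk} epsilon_{imn} = delta_{jm} delta_{kn} - delta_{jn} delta_{km}.
delta_{23} = 0
delta_{22} = 1
delta_{22} = 1
delta_{23} = 0
Result = 0 * 1 - 1 * 0 = 0 - 0 = 0

0


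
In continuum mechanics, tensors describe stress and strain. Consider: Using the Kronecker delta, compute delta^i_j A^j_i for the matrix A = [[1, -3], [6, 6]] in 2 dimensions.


The contraction (trace) of a rank-2 tensor is the sum of its diagonal elements.
Diagonal entries: A[1,1] = 1, A[2,2] = 6
Tr(A) = 1 + 6 = 7

7


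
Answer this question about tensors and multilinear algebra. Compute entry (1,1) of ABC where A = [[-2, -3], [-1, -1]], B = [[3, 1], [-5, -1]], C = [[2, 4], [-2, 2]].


(ABC)_{11} = sum_m (AB)_{1m} C_{m1}. First compute row 1 of AB.
(AB)_{11} = -2*3 + -3*-5 = 9
(AB)_{12} = -2*1 + -3*-1 = 1
Now contract with column 1 of C:
(AB)_{11} * C_{11} = 9 * 2 = 18
(AB)_{12} * C_{21} = 1 * -2 = -2
(ABC)_{11} = 18 + -2 = 16

16


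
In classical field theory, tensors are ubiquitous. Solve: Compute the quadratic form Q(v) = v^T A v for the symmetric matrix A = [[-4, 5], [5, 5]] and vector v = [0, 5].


First compute Av:
(Av)_1 = -4*0 + 5*5 = 25
(Av)_2 = 5*0 + 5*5 = 25
Av = [25, 25]
Then v^T (Av) = 0*25 + 5*25
= 0 + 125 = 125

125


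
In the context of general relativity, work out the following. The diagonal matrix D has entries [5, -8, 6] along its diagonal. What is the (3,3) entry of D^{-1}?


For a diagonal matrix, the inverse has entries (D^{-1})_{ii} = 1/d_{ii}.
The diagonal entries are: d_{11} = 5, d_{22} = -8, d_{33} = 6
We need (D^{-1})_{33} = 1/d_{33} = 1/6 = 1/6

1/6


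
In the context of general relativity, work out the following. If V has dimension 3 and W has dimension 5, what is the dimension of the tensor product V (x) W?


The dimension of a tensor product is the product of dimensions.
dim(V) = 3, dim(W) = 5
dim(V (x) W) = 3 * 5 = 15

15


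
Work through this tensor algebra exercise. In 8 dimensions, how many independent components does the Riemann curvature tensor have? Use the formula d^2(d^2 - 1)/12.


The Riemann tensor in d dimensions has d^2(d^2 - 1)/12 independent components.
d = 8, so d^2 = 64
d^2 - 1 = 63
d^2(d^2 - 1) = 64 * 63 = 4032
Divide by 12: 4032 / 12 = 336

336


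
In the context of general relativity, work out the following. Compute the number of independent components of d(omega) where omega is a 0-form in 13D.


The exterior derivative of a p-form is a (p+1)-form.
Its number of independent components is C(n, p+1).
n = 13, p+1 = 1
C(13, 1) = 13

13


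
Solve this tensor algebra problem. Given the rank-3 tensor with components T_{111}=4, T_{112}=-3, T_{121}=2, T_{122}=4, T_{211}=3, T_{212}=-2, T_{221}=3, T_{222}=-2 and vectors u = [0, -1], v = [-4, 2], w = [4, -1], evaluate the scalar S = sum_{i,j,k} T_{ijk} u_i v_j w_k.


S = sum over i,j,k of T_{ijk} u_i v_j w_k. Expanding all 8 terms:
T_{111}*u_1*v_1*w_1 = 4*0*-4*4 = 0  (running total: 0)
T_{112}*u_1*v_1*w_2 = -3*0*-4*-1 = 0  (running total: 0)
T_{121}*u_1*v_2*w_1 = 2*0*2*4 = 0  (running total: 0)
T_{122}*u_1*v_2*w_2 = 4*0*2*-1 = 0  (running total: 0)
T_{211}*u_2*v_1*w_1 = 3*-1*-4*4 = 48  (running total: 48)
T_{212}*u_2*v_1*w_2 = -2*-1*-4*-1 = 8  (running total: 56)
T_{221}*u_2*v_2*w_1 = 3*-1*2*4 = -24  (running total: 32)
T_{222}*u_2*v_2*w_2 = -2*-1*2*-1 = -4  (running total: 28)
S = 28

28


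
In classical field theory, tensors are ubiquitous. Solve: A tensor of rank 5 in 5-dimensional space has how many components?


The number of components of a rank-r tensor in d dimensions is d^r.
Here d = 5 and r = 5.
5^5 = 3125

3125


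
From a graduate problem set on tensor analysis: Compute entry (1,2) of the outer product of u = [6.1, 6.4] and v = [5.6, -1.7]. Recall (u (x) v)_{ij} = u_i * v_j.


The outer product entry T_{ij} = u_i * v_j.
We need i=1, j=2.
u_1 = 6.1, v_2 = -1.7
T_{1,2} = 6.1 * -1.7 = -10.37

-10.37


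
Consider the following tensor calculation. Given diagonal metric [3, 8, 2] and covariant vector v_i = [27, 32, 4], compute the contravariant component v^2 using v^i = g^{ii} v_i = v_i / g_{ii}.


To raise an index with a diagonal metric: v^i = v_i / g_{ii}.
For index 2: v_2 = 32, g_{22} = 8
v^2 = 32 / 8 = 4

4


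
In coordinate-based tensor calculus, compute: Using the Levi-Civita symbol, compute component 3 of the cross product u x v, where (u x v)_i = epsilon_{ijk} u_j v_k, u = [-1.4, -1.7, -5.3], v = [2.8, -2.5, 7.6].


(u x v)_3 = sum_{j,k} epsilon_{3jk} u_j v_k. Only permutations of (1,2,3) contribute; the two non-zero terms are:
eps_{312} u_1 v_2 = 1 * -1.4 * -2.5 = 3.5
eps_{321} u_2 v_1 = -1 * -1.7 * 2.8 = 4.76
(u x v)_3 = 8.26

8.26


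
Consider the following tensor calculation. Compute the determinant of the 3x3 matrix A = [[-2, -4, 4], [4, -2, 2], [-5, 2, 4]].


Expanding along the first row, det(A) = a11*M_11 - a12*M_12 + a13*M_13, where M_1j is the (1,j) minor.
Minor M_11 = -2*4 - 2*2 = -12
Minor M_12 = 4*4 - 2*-5 = 26
Minor M_13 = 4*2 - -2*-5 = -2
det = -2*(-12) - -4*(26) + 4*(-2)
    = 24 - -104 + -8
    = 120

120


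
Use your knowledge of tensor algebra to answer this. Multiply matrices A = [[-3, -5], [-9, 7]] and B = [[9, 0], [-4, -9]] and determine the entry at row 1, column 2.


(AB)_{ij} = sum_k A_{ik} B_{kj}.
For i=1, j=2:
A_{11} * B_{12} = -3 * 0 = 0
A_{12} * B_{22} = -5 * -9 = 45
Sum = 0 + 45 = 45

45


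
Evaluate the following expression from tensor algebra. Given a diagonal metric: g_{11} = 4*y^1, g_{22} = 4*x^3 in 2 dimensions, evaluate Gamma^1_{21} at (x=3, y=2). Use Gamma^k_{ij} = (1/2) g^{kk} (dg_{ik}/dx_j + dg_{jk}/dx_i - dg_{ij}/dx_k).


For a diagonal metric, Gamma^k_{ij} = (1/2) g^{kk} (dg_{ik}/dx_j + dg_{jk}/dx_i - dg_{ij}/dx_k).
The metric is diagonal, so g_{ab} = 0 for a != b.
At the given point: g_{11} = 8, g_{22} = 108
g^{11} = 1/8
dg_{21}/dx_1 = 0 (off-diagonal)
dg_{11}/dx_2 = dg_{11}/dx_2 = 4
dg_{21}/dx_1 = 0 (off-diagonal)
Numerator = 0 + 4 - 0 = 4
Gamma^1_{21} = 4 / (2 * 8) = 1/4

1/4


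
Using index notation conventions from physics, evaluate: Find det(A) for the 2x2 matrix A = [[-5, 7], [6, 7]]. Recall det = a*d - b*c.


For a 2x2 matrix [[a, b], [c, d]], det = a*d - b*c.
a = -5, b = 7, c = 6, d = 7
a*d = -5 * 7 = -35
b*c = 7 * 6 = 42
det = -35 - 42 = -77

-77


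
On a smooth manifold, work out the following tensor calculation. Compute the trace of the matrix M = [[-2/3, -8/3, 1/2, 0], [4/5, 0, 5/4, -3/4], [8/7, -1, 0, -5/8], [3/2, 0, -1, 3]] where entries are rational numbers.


The trace is the sum of diagonal entries.
Diagonal: M[1,1] = -2/3, M[2,2] = 0, M[3,3] = 0, M[4,4] = 3
Tr(M) = -2/3 + 0 + 0 + 3
Computing step by step:
After adding M[1,1]: -2/3
After adding M[2,2]: -2/3
After adding M[3,3]: -2/3
After adding M[4,4]: 7/3
Tr(M) = 7/3

7/3


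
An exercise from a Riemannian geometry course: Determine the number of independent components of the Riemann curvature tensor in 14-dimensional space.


The Riemann tensor in d dimensions has d^2(d^2 - 1)/12 independent components.
d = 14, so d^2 = 196
d^2 - 1 = 195
d^2(d^2 - 1) = 196 * 195 = 38220
Divide by 12: 38220 / 12 = 3185

3185


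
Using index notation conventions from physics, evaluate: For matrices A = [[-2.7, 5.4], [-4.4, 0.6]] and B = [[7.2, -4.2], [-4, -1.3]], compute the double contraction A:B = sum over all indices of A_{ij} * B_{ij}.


A:B = sum over all i,j of A_{ij} * B_{ij}.
Row 1: -2.7*7.2=-19.44, 5.4*-4.2=-22.68 => row sum = -42.12
Row 2: -4.4*-4=17.6, 0.6*-1.3=-0.78 => row sum = 16.82
Total = -42.12 + 16.82 = -25.3

-25.3


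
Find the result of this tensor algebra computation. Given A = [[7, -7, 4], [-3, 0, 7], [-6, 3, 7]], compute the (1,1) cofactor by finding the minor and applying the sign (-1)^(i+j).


To find cofactor C_{11}, delete row 1 and column 1.
The resulting 2x2 submatrix is: [[0, 7], [3, 7]]
Minor M_{11} = 0*7 - 7*3
  = 0 - 21 = -21
Sign = (-1)^(1+1) = (-1)^2 = 1
Cofactor C_{11} = 1 * -21 = -21

-21


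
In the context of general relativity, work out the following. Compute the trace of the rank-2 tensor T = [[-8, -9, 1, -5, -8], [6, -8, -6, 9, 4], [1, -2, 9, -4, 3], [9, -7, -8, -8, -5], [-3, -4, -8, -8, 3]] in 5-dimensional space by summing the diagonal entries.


The contraction (trace) of a rank-2 tensor is the sum of its diagonal elements.
Diagonal entries: A[1,1] = -8, A[2,2] = -8, A[3,3] = 9, A[4,4] = -8, A[5,5] = 3
Tr(A) = -8 + -8 + 9 + -8 + 3 = -12

-12


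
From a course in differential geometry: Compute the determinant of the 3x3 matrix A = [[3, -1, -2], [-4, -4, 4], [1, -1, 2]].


Expanding along the first row, det(A) = a11*M_11 - a12*M_12 + a13*M_13, where M_1j is the (1,j) minor.
Minor M_11 = -4*2 - 4*-1 = -4
Minor M_12 = -4*2 - 4*1 = -12
Minor M_13 = -4*-1 - -4*1 = 8
det = 3*(-4) - -1*(-12) + -2*(8)
    = -12 - 12 + -16
    = -40

-40


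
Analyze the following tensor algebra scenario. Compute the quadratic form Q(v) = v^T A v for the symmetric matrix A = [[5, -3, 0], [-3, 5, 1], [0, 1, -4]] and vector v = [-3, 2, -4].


First compute Av:
(Av)_1 = 5*-3 + -3*2 + 0*-4 = -21
(Av)_2 = -3*-3 + 5*2 + 1*-4 = 15
(Av)_3 = 0*-3 + 1*2 + -4*-4 = 18
Av = [-21, 15, 18]
Then v^T (Av) = -3*-21 + 2*15 + -4*18
= 63 + 30 + -72 = 21

21


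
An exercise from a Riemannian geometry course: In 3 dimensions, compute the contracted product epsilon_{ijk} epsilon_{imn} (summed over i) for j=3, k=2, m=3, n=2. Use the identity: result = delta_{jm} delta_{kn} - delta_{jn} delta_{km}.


Using the identity: epsilon_{ijk} epsilon_{imn} = delta_{jm} delta_{kn} - delta_{jn} delta_{km}.
delta_{33} = 1
delta_{22} = 1
delta_{32} = 0
delta_{23} = 0
Result = 1 * 1 - 0 * 0 = 1 - 0 = 1

1


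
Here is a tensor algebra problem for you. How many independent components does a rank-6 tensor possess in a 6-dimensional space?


The number of components of a rank-r tensor in d dimensions is d^r.
Here d = 6 and r = 6.
6^6 = 46656

46656


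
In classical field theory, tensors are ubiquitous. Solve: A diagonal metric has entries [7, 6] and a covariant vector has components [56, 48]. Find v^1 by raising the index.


To raise an index with a diagonal metric: v^i = v_i / g_{ii}.
For index 1: v_1 = 56, g_{11} = 7
v^1 = 56 / 7 = 8

8


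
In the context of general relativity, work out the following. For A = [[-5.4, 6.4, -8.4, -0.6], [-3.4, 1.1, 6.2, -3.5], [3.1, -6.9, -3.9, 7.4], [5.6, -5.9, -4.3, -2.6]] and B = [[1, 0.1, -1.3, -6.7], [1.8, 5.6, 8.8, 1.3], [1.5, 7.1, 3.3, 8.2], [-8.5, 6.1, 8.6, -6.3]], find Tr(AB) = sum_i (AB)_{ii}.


Tr(AB) = sum_i (AB)_{ii} where (AB)_{ii} = sum_k A_{ik} B_{ki}.
(AB)_{11} = -5.4*1 + 6.4*1.8 + -8.4*1.5 + -0.6*-8.5 = -1.38
(AB)_{22} = -3.4*0.1 + 1.1*5.6 + 6.2*7.1 + -3.5*6.1 = 28.49
(AB)_{33} = 3.1*-1.3 + -6.9*8.8 + -3.9*3.3 + 7.4*8.6 = -13.98
(AB)_{44} = 5.6*-6.7 + -5.9*1.3 + -4.3*8.2 + -2.6*-6.3 = -64.07
Tr(AB) = -1.38 + 28.49 + -13.98 + -64.07 = -50.94

-50.94


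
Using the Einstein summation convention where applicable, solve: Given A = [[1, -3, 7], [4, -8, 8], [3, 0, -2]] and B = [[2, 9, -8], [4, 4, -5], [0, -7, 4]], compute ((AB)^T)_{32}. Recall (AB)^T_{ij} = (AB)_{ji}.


(AB)^T_{ij} = (AB)_{ji} = sum_k A_{jk} B_{ki}.
For i=3, j=2 we need (AB)_{23}:
A_{21} * B_{13} = 4 * -8 = -32
A_{22} * B_{23} = -8 * -5 = 40
A_{23} * B_{33} = 8 * 4 = 32
Sum = -32 + 40 + 32 = 40

40


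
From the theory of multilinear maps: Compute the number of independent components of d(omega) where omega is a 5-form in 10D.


The exterior derivative of a p-form is a (p+1)-form.
Its number of independent components is C(n, p+1).
n = 10, p+1 = 6
C(10, 6) = 210

210


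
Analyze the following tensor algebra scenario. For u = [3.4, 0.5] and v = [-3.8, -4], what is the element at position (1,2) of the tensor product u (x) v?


The outer product entry T_{ij} = u_i * v_j.
We need i=1, j=2.
u_1 = 3.4, v_2 = -4
T_{1,2} = 3.4 * -4 = -13.6

-13.6


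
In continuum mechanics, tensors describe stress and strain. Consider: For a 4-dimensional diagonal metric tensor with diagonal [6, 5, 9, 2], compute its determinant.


For a diagonal metric, the determinant is the product of diagonal entries.
Diagonal entries: 6, 5, 9, 2
det(g) = 6 * 5 * 9 * 2 = 540

540


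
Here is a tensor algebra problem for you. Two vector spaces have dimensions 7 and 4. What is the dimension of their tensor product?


The dimension of a tensor product is the product of dimensions.
dim(V) = 7, dim(W) = 4
dim(V (x) W) = 7 * 4 = 28

28


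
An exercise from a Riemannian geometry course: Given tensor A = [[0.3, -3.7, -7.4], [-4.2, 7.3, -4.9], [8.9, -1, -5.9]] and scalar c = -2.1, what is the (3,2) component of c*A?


Scalar multiplication: (cA)_{ij} = c * A_{ij}.
c = -2.1
A_{32} = -1
(cA)_{32} = -2.1 * -1 = 2.1

2.1


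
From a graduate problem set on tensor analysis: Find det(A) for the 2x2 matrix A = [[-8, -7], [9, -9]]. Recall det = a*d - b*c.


For a 2x2 matrix [[a, b], [c, d]], det = a*d - b*c.
a = -8, b = -7, c = 9, d = -9
a*d = -8 * -9 = 72
b*c = -7 * 9 = -63
det = 72 - -63 = 135

135


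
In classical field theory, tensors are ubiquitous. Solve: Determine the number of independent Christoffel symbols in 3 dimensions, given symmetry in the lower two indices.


Christoffel symbols Gamma^k_{ij} are symmetric in i,j, so there are d * d(d+1)/2 independent symbols.
d = 3
d(d+1)/2 = 3 * 4 / 2 = 6
Total = 3 * 6 = 18

18


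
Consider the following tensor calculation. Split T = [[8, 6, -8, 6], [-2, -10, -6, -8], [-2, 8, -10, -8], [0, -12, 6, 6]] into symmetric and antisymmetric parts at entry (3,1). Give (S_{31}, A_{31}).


T_{31} = -2
T_{13} = -8
S_{31} = (-2 + -8)/2 = -10/2 = -5
A_{31} = (-2 - -8)/2 = 6/2 = 3
Check: S + A = -5 + 3 = -2 = T_{31}.

(-5, 3)


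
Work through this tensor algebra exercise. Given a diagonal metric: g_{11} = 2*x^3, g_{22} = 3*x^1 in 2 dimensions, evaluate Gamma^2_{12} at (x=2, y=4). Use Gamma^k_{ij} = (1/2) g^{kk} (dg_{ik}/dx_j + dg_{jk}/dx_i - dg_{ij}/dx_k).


For a diagonal metric, Gamma^k_{ij} = (1/2) g^{kk} (dg_{ik}/dx_j + dg_{jk}/dx_i - dg_{ij}/dx_k).
The metric is diagonal, so g_{ab} = 0 for a != b.
At the given point: g_{11} = 16, g_{22} = 6
g^{22} = 1/6
dg_{12}/dx_2 = 0 (off-diagonal)
dg_{22}/dx_1 = dg_{22}/dx_1 = 3
dg_{12}/dx_2 = 0 (off-diagonal)
Numerator = 0 + 3 - 0 = 3
Gamma^2_{12} = 3 / (2 * 6) = 1/4

1/4


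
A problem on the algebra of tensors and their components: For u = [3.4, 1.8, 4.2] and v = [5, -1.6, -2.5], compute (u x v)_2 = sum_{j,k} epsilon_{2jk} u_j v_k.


(u x v)_2 = sum_{j,k} epsilon_{2jk} u_j v_k. Only permutations of (1,2,3) contribute; the two non-zero terms are:
eps_{213} u_1 v_3 = -1 * 3.4 * -2.5 = 8.5
eps_{231} u_3 v_1 = 1 * 4.2 * 5 = 21
(u x v)_2 = 29.5

29.5


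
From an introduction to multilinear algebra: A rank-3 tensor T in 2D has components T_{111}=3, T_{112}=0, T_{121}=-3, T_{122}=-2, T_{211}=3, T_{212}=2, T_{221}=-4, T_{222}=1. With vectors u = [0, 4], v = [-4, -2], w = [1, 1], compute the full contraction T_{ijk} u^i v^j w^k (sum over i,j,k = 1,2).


S = sum over i,j,k of T_{ijk} u_i v_j w_k. Expanding all 8 terms:
T_{111}*u_1*v_1*w_1 = 3*0*-4*1 = 0  (running total: 0)
T_{112}*u_1*v_1*w_2 = 0*0*-4*1 = 0  (running total: 0)
T_{121}*u_1*v_2*w_1 = -3*0*-2*1 = 0  (running total: 0)
T_{122}*u_1*v_2*w_2 = -2*0*-2*1 = 0  (running total: 0)
T_{211}*u_2*v_1*w_1 = 3*4*-4*1 = -48  (running total: -48)
T_{212}*u_2*v_1*w_2 = 2*4*-4*1 = -32  (running total: -80)
T_{221}*u_2*v_2*w_1 = -4*4*-2*1 = 32  (running total: -48)
T_{222}*u_2*v_2*w_2 = 1*4*-2*1 = -8  (running total: -56)
S = -56

-56


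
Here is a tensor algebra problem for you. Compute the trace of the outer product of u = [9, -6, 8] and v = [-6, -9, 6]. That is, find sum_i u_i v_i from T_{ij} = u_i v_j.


The outer product gives T_{ij} = u_i v_j.
The trace (contraction) is Tr(T) = sum_i T_{ii} = sum_i u_i v_i.
Diagonal entries:
T_{11} = u_1 * v_1 = 9 * -6 = -54
T_{22} = u_2 * v_2 = -6 * -9 = 54
T_{33} = u_3 * v_3 = 8 * 6 = 48
Tr(T) = -54 + 54 + 48 = 48

48


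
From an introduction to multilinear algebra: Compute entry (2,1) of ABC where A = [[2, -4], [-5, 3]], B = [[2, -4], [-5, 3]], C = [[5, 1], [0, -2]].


(ABC)_{21} = sum_m (AB)_{2m} C_{m1}. First compute row 2 of AB.
(AB)_{21} = -5*2 + 3*-5 = -25
(AB)_{22} = -5*-4 + 3*3 = 29
Now contract with column 1 of C:
(AB)_{21} * C_{11} = -25 * 5 = -125
(AB)_{22} * C_{21} = 29 * 0 = 0
(ABC)_{21} = -125 + 0 = -125

-125


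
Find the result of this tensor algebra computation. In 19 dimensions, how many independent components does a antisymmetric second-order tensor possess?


A antisymmetric rank-2 tensor in d dimensions has d(d-1)/2 independent components.
d = 19
d(d-1)/2 = 19 * 18 / 2 = 342 / 2 = 171

171


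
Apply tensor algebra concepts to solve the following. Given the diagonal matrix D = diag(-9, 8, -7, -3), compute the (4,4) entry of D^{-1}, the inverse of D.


For a diagonal matrix, the inverse has entries (D^{-1})_{ii} = 1/d_{ii}.
The diagonal entries are: d_{11} = -9, d_{22} = 8, d_{33} = -7, d_{44} = -3
We need (D^{-1})_{44} = 1/d_{44} = 1/-3 = -1/3

-1/3


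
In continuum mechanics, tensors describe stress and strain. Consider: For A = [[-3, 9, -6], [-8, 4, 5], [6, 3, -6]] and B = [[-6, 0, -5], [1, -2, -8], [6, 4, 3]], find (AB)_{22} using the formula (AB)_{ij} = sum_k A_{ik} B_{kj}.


(AB)_{ij} = sum_k A_{ik} B_{kj}.
For i=2, j=2:
A_{21} * B_{12} = -8 * 0 = 0
A_{22} * B_{22} = 4 * -2 = -8
A_{23} * B_{32} = 5 * 4 = 20
Sum = 0 + -8 + 20 = 12

12


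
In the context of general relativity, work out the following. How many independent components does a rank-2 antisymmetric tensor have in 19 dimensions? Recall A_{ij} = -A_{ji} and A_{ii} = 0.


An antisymmetric rank-2 tensor satisfies A_{ij} = -A_{ji}, so diagonal entries are zero.
The independent components are the upper-triangular entries: C(n, 2) = n(n-1)/2.
n = 19
C(19, 2) = 19 * 18 / 2 = 342 / 2 = 171

171


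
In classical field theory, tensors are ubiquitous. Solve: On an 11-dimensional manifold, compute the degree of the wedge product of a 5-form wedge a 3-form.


The degree of a wedge product is the sum of the degrees of the individual forms.
Degrees: 5, 3
Total degree = 5 + 3 = 8

8


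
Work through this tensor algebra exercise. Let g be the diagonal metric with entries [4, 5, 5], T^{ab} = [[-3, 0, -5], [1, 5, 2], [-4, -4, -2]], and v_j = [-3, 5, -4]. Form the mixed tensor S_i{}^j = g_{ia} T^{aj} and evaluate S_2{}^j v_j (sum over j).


Step 1: lower the first index. For a diagonal metric, g_{ia} T^{aj} = g_{ii} T^{ij} (no sum on i).
g_{22} = 5
S_2{}^1 = 5 * T^{21} = 5 * 1 = 5
S_2{}^2 = 5 * T^{22} = 5 * 5 = 25
S_2{}^3 = 5 * T^{23} = 5 * 2 = 10
Step 2: contract S_2{}^j with v_j.
S_2{}^1 * v_1 = 5 * -3 = -15
S_2{}^2 * v_2 = 25 * 5 = 125
S_2{}^3 * v_3 = 10 * -4 = -40
Result = -15 + 125 + -40 = 70

70


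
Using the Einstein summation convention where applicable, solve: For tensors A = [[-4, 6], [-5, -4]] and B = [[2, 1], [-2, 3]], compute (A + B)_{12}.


Tensor addition is component-wise: (A + B)_{ij} = A_{ij} + B_{ij}.
A_{12} = 6
B_{12} = 1
(A + B)_{12} = 6 + 1 = 7

7


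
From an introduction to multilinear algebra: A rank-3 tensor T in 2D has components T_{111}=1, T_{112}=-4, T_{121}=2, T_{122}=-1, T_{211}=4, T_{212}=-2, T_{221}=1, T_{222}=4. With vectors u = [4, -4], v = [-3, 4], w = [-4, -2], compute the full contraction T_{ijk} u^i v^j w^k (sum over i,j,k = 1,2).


S = sum over i,j,k of T_{ijk} u_i v_j w_k. Expanding all 8 terms:
T_{111}*u_1*v_1*w_1 = 1*4*-3*-4 = 48  (running total: 48)
T_{112}*u_1*v_1*w_2 = -4*4*-3*-2 = -96  (running total: -48)
T_{121}*u_1*v_2*w_1 = 2*4*4*-4 = -128  (running total: -176)
T_{122}*u_1*v_2*w_2 = -1*4*4*-2 = 32  (running total: -144)
T_{211}*u_2*v_1*w_1 = 4*-4*-3*-4 = -192  (running total: -336)
T_{212}*u_2*v_1*w_2 = -2*-4*-3*-2 = 48  (running total: -288)
T_{221}*u_2*v_2*w_1 = 1*-4*4*-4 = 64  (running total: -224)
T_{222}*u_2*v_2*w_2 = 4*-4*4*-2 = 128  (running total: -96)
S = -96

-96


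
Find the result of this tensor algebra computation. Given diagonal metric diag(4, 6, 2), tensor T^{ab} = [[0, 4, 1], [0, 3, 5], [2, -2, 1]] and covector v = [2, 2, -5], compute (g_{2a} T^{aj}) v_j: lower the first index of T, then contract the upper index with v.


Step 1: lower the first index. For a diagonal metric, g_{ia} T^{aj} = g_{ii} T^{ij} (no sum on i).
g_{22} = 6
S_2{}^1 = 6 * T^{21} = 6 * 0 = 0
S_2{}^2 = 6 * T^{22} = 6 * 3 = 18
S_2{}^3 = 6 * T^{23} = 6 * 5 = 30
Step 2: contract S_2{}^j with v_j.
S_2{}^1 * v_1 = 0 * 2 = 0
S_2{}^2 * v_2 = 18 * 2 = 36
S_2{}^3 * v_3 = 30 * -5 = -150
Result = 0 + 36 + -150 = -114

-114


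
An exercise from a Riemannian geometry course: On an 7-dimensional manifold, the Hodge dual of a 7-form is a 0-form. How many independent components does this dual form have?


The Hodge dual of a p-form on an n-dimensional manifold is an (n-p)-form.
n = 7, p = 7, so dual degree = 7 - 7 = 0
The number of components is C(n, n-p) = C(7, 0) = 1

1


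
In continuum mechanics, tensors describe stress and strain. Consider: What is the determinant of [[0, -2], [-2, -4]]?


For a 2x2 matrix [[a, b], [c, d]], det = a*d - b*c.
a = 0, b = -2, c = -2, d = -4
a*d = 0 * -4 = 0
b*c = -2 * -2 = 4
det = 0 - 4 = -4

-4


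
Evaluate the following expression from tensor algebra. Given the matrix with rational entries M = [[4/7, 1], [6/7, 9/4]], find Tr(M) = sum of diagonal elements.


The trace is the sum of diagonal entries.
Diagonal: M[1,1] = 4/7, M[2,2] = 9/4
Tr(M) = 4/7 + 9/4
Computing step by step:
After adding M[1,1]: 4/7
After adding M[2,2]: 79/28
Tr(M) = 79/28

79/28


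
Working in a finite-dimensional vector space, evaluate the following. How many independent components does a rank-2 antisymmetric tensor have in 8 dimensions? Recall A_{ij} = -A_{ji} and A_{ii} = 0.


An antisymmetric rank-2 tensor satisfies A_{ij} = -A_{ji}, so diagonal entries are zero.
The independent components are the upper-triangular entries: C(n, 2) = n(n-1)/2.
n = 8
C(8, 2) = 8 * 7 / 2 = 56 / 2 = 28

28


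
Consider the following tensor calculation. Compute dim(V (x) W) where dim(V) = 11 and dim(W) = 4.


The dimension of a tensor product is the product of dimensions.
dim(V) = 11, dim(W) = 4
dim(V (x) W) = 11 * 4 = 44

44


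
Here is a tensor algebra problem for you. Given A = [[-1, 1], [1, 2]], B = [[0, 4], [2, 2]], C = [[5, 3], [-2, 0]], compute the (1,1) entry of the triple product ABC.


(ABC)_{11} = sum_m (AB)_{1m} C_{m1}. First compute row 1 of AB.
(AB)_{11} = -1*0 + 1*2 = 2
(AB)_{12} = -1*4 + 1*2 = -2
Now contract with column 1 of C:
(AB)_{11} * C_{11} = 2 * 5 = 10
(AB)_{12} * C_{21} = -2 * -2 = 4
(ABC)_{11} = 10 + 4 = 14

14


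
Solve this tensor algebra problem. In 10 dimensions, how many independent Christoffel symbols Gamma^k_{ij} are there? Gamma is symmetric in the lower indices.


Christoffel symbols Gamma^k_{ij} are symmetric in i,j, so there are d * d(d+1)/2 independent symbols.
d = 10
d(d+1)/2 = 10 * 11 / 2 = 55
Total = 10 * 55 = 550

550


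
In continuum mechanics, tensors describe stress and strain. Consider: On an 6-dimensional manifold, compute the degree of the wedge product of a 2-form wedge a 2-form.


The degree of a wedge product is the sum of the degrees of the individual forms.
Degrees: 2, 2
Total degree = 2 + 2 = 4

4


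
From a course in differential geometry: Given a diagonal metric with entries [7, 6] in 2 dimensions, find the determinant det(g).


For a diagonal metric, the determinant is the product of diagonal entries.
Diagonal entries: 7, 6
det(g) = 7 * 6 = 42

42


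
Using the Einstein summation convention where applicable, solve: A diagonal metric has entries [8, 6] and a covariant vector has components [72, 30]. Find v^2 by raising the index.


To raise an index with a diagonal metric: v^i = v_i / g_{ii}.
For index 2: v_2 = 30, g_{22} = 6
v^2 = 30 / 6 = 5

5


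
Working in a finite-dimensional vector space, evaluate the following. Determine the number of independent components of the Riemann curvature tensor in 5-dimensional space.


The Riemann tensor in d dimensions has d^2(d^2 - 1)/12 independent components.
d = 5, so d^2 = 25
d^2 - 1 = 24
d^2(d^2 - 1) = 25 * 24 = 600
Divide by 12: 600 / 12 = 50

50


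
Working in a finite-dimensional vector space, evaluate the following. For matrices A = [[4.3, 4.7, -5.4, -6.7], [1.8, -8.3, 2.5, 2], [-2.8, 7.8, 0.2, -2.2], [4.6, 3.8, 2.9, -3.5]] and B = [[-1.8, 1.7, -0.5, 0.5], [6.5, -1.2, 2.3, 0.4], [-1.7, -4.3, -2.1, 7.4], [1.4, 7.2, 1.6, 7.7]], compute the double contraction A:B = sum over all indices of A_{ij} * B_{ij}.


A:B = sum over all i,j of A_{ij} * B_{ij}.
Row 1: 4.3*-1.8=-7.74, 4.7*1.7=7.99, -5.4*-0.5=2.7, -6.7*0.5=-3.35 => row sum = -0.4
Row 2: 1.8*6.5=11.7, -8.3*-1.2=9.96, 2.5*2.3=5.75, 2*0.4=0.8 => row sum = 28.21
Row 3: -2.8*-1.7=4.76, 7.8*-4.3=-33.54, 0.2*-2.1=-0.42, -2.2*7.4=-16.28 => row sum = -45.48
Row 4: 4.6*1.4=6.44, 3.8*7.2=27.36, 2.9*1.6=4.64, -3.5*7.7=-26.95 => row sum = 11.49
Total = -0.4 + 28.21 + -45.48 + 11.49 = -6.18

-6.18


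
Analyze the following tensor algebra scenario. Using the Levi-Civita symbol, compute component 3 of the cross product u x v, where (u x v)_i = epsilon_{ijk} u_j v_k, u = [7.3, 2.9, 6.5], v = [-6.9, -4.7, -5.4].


(u x v)_3 = sum_{j,k} epsilon_{3jk} u_j v_k. Only permutations of (1,2,3) contribute; the two non-zero terms are:
eps_{312} u_1 v_2 = 1 * 7.3 * -4.7 = -34.31
eps_{321} u_2 v_1 = -1 * 2.9 * -6.9 = 20.01
(u x v)_3 = -14.3

-14.3


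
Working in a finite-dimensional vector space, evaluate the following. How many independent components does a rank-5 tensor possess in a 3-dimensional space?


The number of components of a rank-r tensor in d dimensions is d^r.
Here d = 3 and r = 5.
3^5 = 243

243


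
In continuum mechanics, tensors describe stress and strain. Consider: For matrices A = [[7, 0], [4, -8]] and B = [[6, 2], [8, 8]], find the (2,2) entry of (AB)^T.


(AB)^T_{ij} = (AB)_{ji} = sum_k A_{jk} B_{ki}.
For i=2, j=2 we need (AB)_{22}:
A_{21} * B_{12} = 4 * 2 = 8
A_{22} * B_{22} = -8 * 8 = -64
Sum = 8 + -64 = -56

-56


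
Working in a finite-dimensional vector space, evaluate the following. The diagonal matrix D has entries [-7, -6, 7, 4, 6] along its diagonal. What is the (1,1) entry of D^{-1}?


For a diagonal matrix, the inverse has entries (D^{-1})_{ii} = 1/d_{ii}.
The diagonal entries are: d_{11} = -7, d_{22} = -6, d_{33} = 7, d_{44} = 4, d_{55} = 6
We need (D^{-1})_{11} = 1/d_{11} = 1/-7 = -1/7

-1/7


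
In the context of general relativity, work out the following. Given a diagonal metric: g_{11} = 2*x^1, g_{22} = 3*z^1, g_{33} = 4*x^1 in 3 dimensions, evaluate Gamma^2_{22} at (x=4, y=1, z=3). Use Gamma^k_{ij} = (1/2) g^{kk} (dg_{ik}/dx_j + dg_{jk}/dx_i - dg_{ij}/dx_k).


For a diagonal metric, Gamma^k_{ij} = (1/2) g^{kk} (dg_{ik}/dx_j + dg_{jk}/dx_i - dg_{ij}/dx_k).
The metric is diagonal, so g_{ab} = 0 for a != b.
At the given point: g_{11} = 8, g_{22} = 9, g_{33} = 16
g^{22} = 1/9
dg_{22}/dx_2 = dg_{22}/dx_2 = 0
dg_{22}/dx_2 = dg_{22}/dx_2 = 0
dg_{22}/dx_2 = dg_{22}/dx_2 = 0
Numerator = 0 + 0 - 0 = 0
Gamma^2_{22} = 0 / (2 * 9) = 0

0


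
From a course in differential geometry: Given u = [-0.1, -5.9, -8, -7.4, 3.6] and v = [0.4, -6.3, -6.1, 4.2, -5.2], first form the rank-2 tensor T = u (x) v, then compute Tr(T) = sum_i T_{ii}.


The outer product gives T_{ij} = u_i v_j.
The trace (contraction) is Tr(T) = sum_i T_{ii} = sum_i u_i v_i.
Diagonal entries:
T_{11} = u_1 * v_1 = -0.1 * 0.4 = -0.04
T_{22} = u_2 * v_2 = -5.9 * -6.3 = 37.17
T_{33} = u_3 * v_3 = -8 * -6.1 = 48.8
T_{44} = u_4 * v_4 = -7.4 * 4.2 = -31.08
T_{55} = u_5 * v_5 = 3.6 * -5.2 = -18.72
Tr(T) = -0.04 + 37.17 + 48.8 + -31.08 + -18.72 = 36.13

36.13


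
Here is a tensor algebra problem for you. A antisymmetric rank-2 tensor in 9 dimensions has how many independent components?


A antisymmetric rank-2 tensor in d dimensions has d(d-1)/2 independent components.
d = 9
d(d-1)/2 = 9 * 8 / 2 = 72 / 2 = 36

36


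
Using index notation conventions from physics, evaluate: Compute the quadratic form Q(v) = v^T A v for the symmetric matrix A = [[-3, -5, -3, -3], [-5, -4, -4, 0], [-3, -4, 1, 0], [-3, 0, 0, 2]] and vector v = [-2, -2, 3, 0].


First compute Av:
(Av)_1 = -3*-2 + -5*-2 + -3*3 + -3*0 = 7
(Av)_2 = -5*-2 + -4*-2 + -4*3 + 0*0 = 6
(Av)_3 = -3*-2 + -4*-2 + 1*3 + 0*0 = 17
(Av)_4 = -3*-2 + 0*-2 + 0*3 + 2*0 = 6
Av = [7, 6, 17, 6]
Then v^T (Av) = -2*7 + -2*6 + 3*17 + 0*6
= -14 + -12 + 51 + 0 = 25

25


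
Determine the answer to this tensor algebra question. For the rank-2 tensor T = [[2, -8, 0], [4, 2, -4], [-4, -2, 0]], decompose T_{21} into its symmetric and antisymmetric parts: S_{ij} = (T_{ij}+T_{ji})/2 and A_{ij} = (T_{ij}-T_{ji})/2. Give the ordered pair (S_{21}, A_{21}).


T_{21} = 4
T_{12} = -8
S_{21} = (4 + -8)/2 = -4/2 = -2
A_{21} = (4 - -8)/2 = 12/2 = 6
Check: S + A = -2 + 6 = 4 = T_{21}.

(-2, 6)


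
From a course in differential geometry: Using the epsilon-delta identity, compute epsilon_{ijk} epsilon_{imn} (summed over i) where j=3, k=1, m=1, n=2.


Using the identity: epsilon_{ijk} epsilon_{imn} = delta_{jm} delta_{kn} - delta_{jn} delta_{km}.
delta_{31} = 0
delta_{12} = 0
delta_{32} = 0
delta_{11} = 1
Result = 0 * 0 - 0 * 1 = 0 - 0 = 0

0


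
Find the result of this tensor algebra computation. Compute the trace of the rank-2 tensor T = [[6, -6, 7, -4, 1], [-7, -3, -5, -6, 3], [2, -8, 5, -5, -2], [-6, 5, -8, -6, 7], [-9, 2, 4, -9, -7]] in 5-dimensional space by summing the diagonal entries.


The contraction (trace) of a rank-2 tensor is the sum of its diagonal elements.
Diagonal entries: A[1,1] = 6, A[2,2] = -3, A[3,3] = 5, A[4,4] = -6, A[5,5] = -7
Tr(A) = 6 + -3 + 5 + -6 + -7 = -5

-5


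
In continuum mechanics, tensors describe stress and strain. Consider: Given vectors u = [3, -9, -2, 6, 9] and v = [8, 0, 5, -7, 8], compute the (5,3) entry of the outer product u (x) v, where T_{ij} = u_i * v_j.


The outer product entry T_{ij} = u_i * v_j.
We need i=5, j=3.
u_5 = 9, v_3 = 5
T_{5,3} = 9 * 5 = 45

45


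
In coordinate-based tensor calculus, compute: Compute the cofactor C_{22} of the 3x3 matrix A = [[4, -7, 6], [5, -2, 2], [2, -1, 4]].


To find cofactor C_{22}, delete row 2 and column 2.
The resulting 2x2 submatrix is: [[4, 6], [2, 4]]
Minor M_{22} = 4*4 - 6*2
  = 16 - 12 = 4
Sign = (-1)^(2+2) = (-1)^4 = 1
Cofactor C_{22} = 1 * 4 = 4

4


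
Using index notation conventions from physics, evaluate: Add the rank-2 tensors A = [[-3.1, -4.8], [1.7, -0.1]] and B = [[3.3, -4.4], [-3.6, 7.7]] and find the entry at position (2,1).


Tensor addition is component-wise: (A + B)_{ij} = A_{ij} + B_{ij}.
A_{21} = 1.7
B_{21} = -3.6
(A + B)_{21} = 1.7 + -3.6 = -1.9

-1.9


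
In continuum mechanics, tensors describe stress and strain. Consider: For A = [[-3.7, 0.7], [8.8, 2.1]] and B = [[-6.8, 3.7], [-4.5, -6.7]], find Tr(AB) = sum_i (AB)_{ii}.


Tr(AB) = sum_i (AB)_{ii} where (AB)_{ii} = sum_k A_{ik} B_{ki}.
(AB)_{11} = -3.7*-6.8 + 0.7*-4.5 = 22.01
(AB)_{22} = 8.8*3.7 + 2.1*-6.7 = 18.49
Tr(AB) = 22.01 + 18.49 = 40.5

40.5


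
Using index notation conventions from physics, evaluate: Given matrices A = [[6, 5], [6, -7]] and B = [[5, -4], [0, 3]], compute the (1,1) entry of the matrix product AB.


(AB)_{ij} = sum_k A_{ik} B_{kj}.
For i=1, j=1:
A_{11} * B_{11} = 6 * 5 = 30
A_{12} * B_{21} = 5 * 0 = 0
Sum = 30 + 0 = 30

30
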